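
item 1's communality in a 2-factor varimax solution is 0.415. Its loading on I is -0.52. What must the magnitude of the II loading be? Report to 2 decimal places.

Under orthogonal rotation h² = Σλ², so λ_II² = h² − (0.2704) = 0.415 − 0.2704 = 0.1446.
|λ| = √0.1446 = 0.3803.

0.38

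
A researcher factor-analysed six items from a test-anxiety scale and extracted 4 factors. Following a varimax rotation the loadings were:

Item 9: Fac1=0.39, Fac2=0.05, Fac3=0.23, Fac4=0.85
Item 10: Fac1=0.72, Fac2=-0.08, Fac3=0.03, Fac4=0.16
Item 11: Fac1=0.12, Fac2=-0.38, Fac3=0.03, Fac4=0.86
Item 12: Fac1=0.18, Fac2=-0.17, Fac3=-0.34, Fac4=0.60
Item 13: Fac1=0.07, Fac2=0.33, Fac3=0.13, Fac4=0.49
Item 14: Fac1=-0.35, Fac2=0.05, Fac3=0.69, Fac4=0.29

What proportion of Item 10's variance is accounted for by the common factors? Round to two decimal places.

0.55

h² = 0.72² + (-0.08)² + 0.03² + 0.16² = 0.5184 + 0.0064 + 0.0009 + 0.0256 = 0.5513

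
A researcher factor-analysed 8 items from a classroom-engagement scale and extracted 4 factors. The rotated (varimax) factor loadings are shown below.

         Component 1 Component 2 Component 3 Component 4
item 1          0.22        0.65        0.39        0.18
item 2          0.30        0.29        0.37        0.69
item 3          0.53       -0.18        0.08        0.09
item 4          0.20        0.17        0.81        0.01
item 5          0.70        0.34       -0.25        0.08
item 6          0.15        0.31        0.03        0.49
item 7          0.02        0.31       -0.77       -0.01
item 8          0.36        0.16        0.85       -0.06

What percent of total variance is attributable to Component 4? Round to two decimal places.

9.59%

SS loadings for Component 4 = 0.18² + 0.69² + 0.09² + 0.01² + 0.08² + 0.49² + (-0.01)² + (-0.06)² = 0.7669
With 8 standardized items, total variance = 8. Proportion = 0.7669/8 = 0.0959 → 9.59%.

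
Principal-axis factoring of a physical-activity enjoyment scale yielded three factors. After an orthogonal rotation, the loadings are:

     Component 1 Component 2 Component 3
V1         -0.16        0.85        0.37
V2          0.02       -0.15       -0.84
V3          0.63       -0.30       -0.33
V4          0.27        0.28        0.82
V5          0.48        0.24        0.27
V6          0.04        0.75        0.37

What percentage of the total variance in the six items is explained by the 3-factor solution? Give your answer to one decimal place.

SS loadings by factor: 0.7278, 1.5335, 1.8336; total = 4.0949.
Total variance with 6 standardized items is 6, so the solution explains 4.0949/6 = 0.6825 = 68.25%.

68.2%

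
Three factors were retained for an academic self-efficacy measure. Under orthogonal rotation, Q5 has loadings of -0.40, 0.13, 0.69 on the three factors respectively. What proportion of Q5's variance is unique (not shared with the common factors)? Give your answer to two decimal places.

h² = (-0.40)² + 0.13² + 0.69² = 0.1600 + 0.0169 + 0.4761 = 0.6530
Uniqueness u² = 1 − h² = 1 − 0.6530 = 0.3470

0.35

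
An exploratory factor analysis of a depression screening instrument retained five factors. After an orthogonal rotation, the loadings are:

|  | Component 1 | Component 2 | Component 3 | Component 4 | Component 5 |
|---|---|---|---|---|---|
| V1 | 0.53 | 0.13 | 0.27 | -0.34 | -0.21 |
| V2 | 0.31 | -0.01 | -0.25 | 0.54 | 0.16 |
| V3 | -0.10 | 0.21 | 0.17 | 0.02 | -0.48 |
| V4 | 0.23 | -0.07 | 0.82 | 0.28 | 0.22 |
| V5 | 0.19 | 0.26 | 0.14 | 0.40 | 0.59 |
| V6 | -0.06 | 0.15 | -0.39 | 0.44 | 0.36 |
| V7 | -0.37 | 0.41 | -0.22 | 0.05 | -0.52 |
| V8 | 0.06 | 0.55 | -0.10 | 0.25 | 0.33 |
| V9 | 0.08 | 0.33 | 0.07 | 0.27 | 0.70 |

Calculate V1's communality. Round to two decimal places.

h² = 0.53² + 0.13² + 0.27² + (-0.34)² + (-0.21)² = 0.2809 + 0.0169 + 0.0729 + 0.1156 + 0.0441 = 0.5304

0.53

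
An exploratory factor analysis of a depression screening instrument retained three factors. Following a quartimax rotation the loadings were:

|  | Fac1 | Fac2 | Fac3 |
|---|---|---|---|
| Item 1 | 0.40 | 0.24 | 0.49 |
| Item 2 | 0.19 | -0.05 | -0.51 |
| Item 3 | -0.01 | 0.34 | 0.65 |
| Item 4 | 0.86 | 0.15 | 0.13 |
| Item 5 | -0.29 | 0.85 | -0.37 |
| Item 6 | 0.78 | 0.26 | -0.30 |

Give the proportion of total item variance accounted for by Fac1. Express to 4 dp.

SS loadings for Fac1 = 0.40² + 0.19² + (-0.01)² + 0.86² + (-0.29)² + 0.78² = 1.6283
Proportion of variance = 1.6283 / 6 = 0.2714.

0.2714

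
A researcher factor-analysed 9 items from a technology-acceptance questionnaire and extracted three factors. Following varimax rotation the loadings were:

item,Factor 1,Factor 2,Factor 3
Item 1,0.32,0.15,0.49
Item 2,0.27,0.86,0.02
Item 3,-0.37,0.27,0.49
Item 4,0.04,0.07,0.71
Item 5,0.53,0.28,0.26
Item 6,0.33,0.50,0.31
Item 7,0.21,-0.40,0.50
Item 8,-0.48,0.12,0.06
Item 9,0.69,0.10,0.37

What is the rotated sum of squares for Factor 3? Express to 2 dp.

1.54

SS loadings for Factor 3 = 0.49² + 0.02² + 0.49² + 0.71² + 0.26² + 0.31² + 0.50² + 0.06² + 0.37² = 0.2401 + 0.0004 + 0.2401 + 0.5041 + 0.0676 + 0.0961 + 0.2500 + 0.0036 + 0.1369 = 1.5389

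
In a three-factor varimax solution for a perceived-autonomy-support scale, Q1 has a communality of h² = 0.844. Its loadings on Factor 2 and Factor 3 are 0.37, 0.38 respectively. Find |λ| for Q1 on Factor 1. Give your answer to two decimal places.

0.75

Under orthogonal rotation h² = Σλ², so λ_Factor 1² = h² − (0.2813) = 0.844 − 0.2813 = 0.5627.
|λ| = √0.5627 = 0.7501.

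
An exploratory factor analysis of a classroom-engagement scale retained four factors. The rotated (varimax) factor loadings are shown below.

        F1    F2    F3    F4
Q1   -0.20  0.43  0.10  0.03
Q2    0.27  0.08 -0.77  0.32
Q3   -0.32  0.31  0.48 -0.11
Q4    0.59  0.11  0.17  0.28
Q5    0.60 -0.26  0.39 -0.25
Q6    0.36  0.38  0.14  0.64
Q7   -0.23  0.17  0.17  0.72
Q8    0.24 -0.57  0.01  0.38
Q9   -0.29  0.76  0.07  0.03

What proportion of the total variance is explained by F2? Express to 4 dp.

0.1603

SS loadings for F2 = 0.43² + 0.08² + 0.31² + 0.11² + (-0.26)² + 0.38² + 0.17² + (-0.57)² + 0.76² = 1.4429
Proportion of variance = 1.4429 / 9 = 0.1603.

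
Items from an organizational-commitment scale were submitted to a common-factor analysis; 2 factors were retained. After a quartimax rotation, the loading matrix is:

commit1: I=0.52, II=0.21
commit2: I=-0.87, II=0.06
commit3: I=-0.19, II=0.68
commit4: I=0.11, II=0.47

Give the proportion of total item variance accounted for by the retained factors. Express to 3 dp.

Communalities: 0.3145, 0.7605, 0.4985, 0.2330; Σh² = 1.8065.
Total variance with 4 standardized items is 4, so the solution explains 1.8065/4 = 0.4516.

0.452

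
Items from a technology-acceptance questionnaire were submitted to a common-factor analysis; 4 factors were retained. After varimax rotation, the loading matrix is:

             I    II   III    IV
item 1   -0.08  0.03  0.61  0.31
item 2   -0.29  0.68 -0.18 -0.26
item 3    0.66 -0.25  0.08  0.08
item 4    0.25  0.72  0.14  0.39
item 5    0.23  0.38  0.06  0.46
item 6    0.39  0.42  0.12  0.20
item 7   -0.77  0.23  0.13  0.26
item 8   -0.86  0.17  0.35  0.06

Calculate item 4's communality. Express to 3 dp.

0.753

h² = 0.25² + 0.72² + 0.14² + 0.39² = 0.0625 + 0.5184 + 0.0196 + 0.1521 = 0.7526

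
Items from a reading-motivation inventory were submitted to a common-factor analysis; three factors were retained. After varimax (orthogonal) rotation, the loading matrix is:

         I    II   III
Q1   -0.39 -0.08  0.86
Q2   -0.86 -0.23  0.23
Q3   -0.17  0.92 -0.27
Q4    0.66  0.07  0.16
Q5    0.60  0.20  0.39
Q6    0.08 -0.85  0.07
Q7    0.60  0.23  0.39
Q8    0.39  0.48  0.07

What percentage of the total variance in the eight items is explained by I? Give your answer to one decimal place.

SS loadings for I = (-0.39)² + (-0.86)² + (-0.17)² + 0.66² + 0.60² + 0.08² + 0.60² + 0.39² = 2.2347
With 8 standardized items, total variance = 8. Proportion = 2.2347/8 = 0.2793 → 27.93%.

27.9%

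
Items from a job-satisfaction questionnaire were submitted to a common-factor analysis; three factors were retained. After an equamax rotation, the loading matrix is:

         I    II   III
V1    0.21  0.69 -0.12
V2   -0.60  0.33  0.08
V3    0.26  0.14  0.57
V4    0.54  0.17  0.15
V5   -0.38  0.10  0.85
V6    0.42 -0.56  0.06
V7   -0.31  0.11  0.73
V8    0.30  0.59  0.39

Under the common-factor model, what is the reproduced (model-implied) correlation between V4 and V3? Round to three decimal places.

0.250

r̂ = Σ λ_i·λ_j across factors = (0.54)(0.26) + (0.17)(0.14) + (0.15)(0.57)
  = +0.1404 +0.0238 +0.0855 = 0.2497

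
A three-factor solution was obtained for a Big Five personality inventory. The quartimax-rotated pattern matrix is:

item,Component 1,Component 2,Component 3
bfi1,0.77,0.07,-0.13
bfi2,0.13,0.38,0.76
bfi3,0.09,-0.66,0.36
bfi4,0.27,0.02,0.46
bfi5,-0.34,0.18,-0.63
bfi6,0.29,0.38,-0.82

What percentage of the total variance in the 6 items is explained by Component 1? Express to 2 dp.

14.84%

SS loadings for Component 1 = 0.77² + 0.13² + 0.09² + 0.27² + (-0.34)² + 0.29² = 0.8905
With 6 standardized items, total variance = 6. Proportion = 0.8905/6 = 0.1484 → 14.84%.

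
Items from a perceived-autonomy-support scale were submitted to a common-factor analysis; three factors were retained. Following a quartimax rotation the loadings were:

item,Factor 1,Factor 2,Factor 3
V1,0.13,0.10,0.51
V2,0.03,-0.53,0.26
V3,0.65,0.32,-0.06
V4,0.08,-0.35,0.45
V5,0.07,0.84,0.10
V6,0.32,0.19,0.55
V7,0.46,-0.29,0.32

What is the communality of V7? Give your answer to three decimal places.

h² = 0.46² + (-0.29)² + 0.32² = 0.2116 + 0.0841 + 0.1024 = 0.3981

0.398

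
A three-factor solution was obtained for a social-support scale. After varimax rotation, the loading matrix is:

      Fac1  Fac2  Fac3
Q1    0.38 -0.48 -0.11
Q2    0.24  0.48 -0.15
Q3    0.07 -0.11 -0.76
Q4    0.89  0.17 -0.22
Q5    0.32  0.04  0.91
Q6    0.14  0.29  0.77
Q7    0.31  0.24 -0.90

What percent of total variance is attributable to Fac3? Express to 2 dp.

41.31%

SS loadings for Fac3 = (-0.11)² + (-0.15)² + (-0.76)² + (-0.22)² + 0.91² + 0.77² + (-0.90)² = 2.8916
With 7 standardized items, total variance = 7. Proportion = 2.8916/7 = 0.4131 → 41.31%.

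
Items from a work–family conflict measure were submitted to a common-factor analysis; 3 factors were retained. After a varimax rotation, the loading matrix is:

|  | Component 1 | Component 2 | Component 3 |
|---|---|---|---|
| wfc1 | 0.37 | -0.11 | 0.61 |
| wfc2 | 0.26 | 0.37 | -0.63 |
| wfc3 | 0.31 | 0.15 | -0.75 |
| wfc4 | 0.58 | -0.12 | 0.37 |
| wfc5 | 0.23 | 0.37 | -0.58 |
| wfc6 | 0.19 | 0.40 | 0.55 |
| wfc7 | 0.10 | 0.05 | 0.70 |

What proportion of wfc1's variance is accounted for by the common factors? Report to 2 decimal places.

0.52

h² = 0.37² + (-0.11)² + 0.61² = 0.1369 + 0.0121 + 0.3721 = 0.5211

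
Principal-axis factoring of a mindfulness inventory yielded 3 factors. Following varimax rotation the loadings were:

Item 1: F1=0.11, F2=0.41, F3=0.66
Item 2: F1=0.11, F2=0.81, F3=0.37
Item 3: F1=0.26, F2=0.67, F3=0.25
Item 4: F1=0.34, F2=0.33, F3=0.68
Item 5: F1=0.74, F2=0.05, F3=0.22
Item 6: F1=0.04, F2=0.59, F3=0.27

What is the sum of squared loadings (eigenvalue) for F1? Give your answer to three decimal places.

0.757

SS loadings for F1 = 0.11² + 0.11² + 0.26² + 0.34² + 0.74² + 0.04² = 0.0121 + 0.0121 + 0.0676 + 0.1156 + 0.5476 + 0.0016 = 0.7566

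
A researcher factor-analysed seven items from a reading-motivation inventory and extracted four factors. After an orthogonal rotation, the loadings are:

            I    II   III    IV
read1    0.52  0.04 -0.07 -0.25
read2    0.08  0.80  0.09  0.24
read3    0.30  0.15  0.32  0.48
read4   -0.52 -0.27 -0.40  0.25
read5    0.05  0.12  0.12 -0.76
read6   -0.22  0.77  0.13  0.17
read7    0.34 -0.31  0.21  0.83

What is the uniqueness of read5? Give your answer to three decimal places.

h² = 0.05² + 0.12² + 0.12² + (-0.76)² = 0.0025 + 0.0144 + 0.0144 + 0.5776 = 0.6089
Uniqueness u² = 1 − h² = 1 − 0.6089 = 0.3911

0.391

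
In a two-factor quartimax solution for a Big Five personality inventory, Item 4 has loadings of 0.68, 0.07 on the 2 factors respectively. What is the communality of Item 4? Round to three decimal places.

0.467

h² = 0.68² + 0.07² = 0.4624 + 0.0049 = 0.4673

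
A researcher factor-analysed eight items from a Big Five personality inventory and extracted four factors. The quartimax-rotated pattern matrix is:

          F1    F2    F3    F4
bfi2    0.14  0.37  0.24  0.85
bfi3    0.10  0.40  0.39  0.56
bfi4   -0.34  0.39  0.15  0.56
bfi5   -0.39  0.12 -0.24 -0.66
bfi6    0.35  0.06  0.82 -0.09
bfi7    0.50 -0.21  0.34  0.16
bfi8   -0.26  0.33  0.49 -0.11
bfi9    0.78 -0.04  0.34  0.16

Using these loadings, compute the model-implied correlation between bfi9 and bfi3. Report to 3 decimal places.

0.284

r̂ = Σ λ_i·λ_j across factors = (0.78)(0.10) + (-0.04)(0.40) + (0.34)(0.39) + (0.16)(0.56)
  = +0.0780 -0.0160 +0.1326 +0.0896 = 0.2842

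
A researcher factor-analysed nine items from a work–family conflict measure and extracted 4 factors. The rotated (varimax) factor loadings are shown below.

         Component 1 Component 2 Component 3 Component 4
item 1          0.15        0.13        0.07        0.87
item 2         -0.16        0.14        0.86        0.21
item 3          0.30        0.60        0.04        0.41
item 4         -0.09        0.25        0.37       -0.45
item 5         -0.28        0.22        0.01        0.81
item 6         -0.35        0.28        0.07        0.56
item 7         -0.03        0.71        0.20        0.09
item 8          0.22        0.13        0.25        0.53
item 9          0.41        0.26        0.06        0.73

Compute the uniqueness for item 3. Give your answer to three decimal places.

h² = 0.30² + 0.60² + 0.04² + 0.41² = 0.0900 + 0.3600 + 0.0016 + 0.1681 = 0.6197
Uniqueness u² = 1 − h² = 1 − 0.6197 = 0.3803

0.380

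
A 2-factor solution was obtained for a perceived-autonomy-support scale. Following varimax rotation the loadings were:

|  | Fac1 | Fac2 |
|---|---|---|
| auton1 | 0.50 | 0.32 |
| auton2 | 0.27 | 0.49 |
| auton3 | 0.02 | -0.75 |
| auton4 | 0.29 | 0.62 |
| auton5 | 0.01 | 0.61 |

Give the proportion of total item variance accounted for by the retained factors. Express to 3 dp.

0.414

SS loadings by factor: 0.4075, 1.6615; total = 2.0690.
Total variance with 5 standardized items is 5, so the solution explains 2.0690/5 = 0.4138.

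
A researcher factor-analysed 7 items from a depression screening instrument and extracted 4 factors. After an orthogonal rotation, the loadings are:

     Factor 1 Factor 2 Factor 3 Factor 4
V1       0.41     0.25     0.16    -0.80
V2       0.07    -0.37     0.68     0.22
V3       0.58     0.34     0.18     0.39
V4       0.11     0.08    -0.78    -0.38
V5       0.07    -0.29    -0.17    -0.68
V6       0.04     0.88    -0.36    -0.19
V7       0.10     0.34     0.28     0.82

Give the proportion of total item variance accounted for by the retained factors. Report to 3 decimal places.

SS loadings by factor: 0.5380, 1.2955, 1.3657, 2.1558; total = 5.3550.
Total variance with 7 standardized items is 7, so the solution explains 5.3550/7 = 0.7650.

0.765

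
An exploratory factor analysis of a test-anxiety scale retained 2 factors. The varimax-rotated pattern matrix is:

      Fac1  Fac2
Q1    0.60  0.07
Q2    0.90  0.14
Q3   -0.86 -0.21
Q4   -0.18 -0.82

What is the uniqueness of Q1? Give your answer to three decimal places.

h² = 0.60² + 0.07² = 0.3600 + 0.0049 = 0.3649
Uniqueness u² = 1 − h² = 1 − 0.3649 = 0.6351

0.635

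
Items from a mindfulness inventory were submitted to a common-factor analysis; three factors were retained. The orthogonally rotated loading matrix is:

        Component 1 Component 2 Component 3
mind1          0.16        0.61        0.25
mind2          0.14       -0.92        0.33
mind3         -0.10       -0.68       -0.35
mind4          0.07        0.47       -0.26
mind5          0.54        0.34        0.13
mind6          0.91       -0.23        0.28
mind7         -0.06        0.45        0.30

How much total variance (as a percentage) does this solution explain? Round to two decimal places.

Communalities: 0.4602, 0.9749, 0.5949, 0.2934, 0.4241, 0.9594, 0.2961; Σh² = 4.0030.
Total variance with 7 standardized items is 7, so the solution explains 4.0030/7 = 0.5719 = 57.19%.

57.19%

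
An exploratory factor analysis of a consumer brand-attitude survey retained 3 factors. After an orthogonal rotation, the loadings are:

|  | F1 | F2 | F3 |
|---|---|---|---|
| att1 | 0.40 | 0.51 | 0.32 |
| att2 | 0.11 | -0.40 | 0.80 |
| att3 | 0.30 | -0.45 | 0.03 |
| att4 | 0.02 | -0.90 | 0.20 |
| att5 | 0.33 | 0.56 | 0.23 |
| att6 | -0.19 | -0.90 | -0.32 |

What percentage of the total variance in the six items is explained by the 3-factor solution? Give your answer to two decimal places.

65.04%

SS loadings by factor: 0.4075, 2.5562, 0.9386; total = 3.9023.
Total variance with 6 standardized items is 6, so the solution explains 3.9023/6 = 0.6504 = 65.04%.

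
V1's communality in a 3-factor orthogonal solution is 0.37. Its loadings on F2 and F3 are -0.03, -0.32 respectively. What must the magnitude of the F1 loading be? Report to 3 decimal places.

0.516

Under orthogonal rotation h² = Σλ², so λ_F1² = h² − (0.1033) = 0.37 − 0.1033 = 0.2667.
|λ| = √0.2667 = 0.5164.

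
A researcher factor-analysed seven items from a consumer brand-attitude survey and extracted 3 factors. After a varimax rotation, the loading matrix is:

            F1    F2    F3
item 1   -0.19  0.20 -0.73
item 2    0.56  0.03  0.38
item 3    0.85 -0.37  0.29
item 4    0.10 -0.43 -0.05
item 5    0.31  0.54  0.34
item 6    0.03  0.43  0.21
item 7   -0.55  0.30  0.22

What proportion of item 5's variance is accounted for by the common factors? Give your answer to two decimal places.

h² = 0.31² + 0.54² + 0.34² = 0.0961 + 0.2916 + 0.1156 = 0.5033

0.50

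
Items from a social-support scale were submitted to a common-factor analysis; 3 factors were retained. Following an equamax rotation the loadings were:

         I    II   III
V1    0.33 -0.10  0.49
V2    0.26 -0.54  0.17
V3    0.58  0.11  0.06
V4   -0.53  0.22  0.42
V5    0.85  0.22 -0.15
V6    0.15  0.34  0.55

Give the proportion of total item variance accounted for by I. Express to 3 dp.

SS loadings for I = 0.33² + 0.26² + 0.58² + (-0.53)² + 0.85² + 0.15² = 1.5388
Proportion of variance = 1.5388 / 6 = 0.2565.

0.256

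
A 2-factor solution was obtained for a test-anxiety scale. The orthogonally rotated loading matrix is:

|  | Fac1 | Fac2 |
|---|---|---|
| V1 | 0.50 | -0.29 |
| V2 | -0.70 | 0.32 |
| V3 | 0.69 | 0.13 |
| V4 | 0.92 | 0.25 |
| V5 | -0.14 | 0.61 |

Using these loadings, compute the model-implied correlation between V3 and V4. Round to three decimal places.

r̂ = Σ λ_i·λ_j across factors = (0.69)(0.92) + (0.13)(0.25)
  = +0.6348 +0.0325 = 0.6673

0.667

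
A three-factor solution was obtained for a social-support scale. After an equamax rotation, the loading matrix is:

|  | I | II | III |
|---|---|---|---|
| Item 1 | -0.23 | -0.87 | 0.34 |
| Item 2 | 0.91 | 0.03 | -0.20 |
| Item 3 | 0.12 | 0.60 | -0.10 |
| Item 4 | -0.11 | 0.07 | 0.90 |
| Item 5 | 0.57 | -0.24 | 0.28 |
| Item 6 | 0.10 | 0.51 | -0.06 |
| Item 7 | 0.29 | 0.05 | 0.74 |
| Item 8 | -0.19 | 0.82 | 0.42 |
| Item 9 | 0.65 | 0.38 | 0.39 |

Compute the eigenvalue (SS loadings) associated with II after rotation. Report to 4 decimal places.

SS loadings for II = (-0.87)² + 0.03² + 0.60² + 0.07² + (-0.24)² + 0.51² + 0.05² + 0.82² + 0.38² = 0.7569 + 0.0009 + 0.3600 + 0.0049 + 0.0576 + 0.2601 + 0.0025 + 0.6724 + 0.1444 = 2.2597

2.2597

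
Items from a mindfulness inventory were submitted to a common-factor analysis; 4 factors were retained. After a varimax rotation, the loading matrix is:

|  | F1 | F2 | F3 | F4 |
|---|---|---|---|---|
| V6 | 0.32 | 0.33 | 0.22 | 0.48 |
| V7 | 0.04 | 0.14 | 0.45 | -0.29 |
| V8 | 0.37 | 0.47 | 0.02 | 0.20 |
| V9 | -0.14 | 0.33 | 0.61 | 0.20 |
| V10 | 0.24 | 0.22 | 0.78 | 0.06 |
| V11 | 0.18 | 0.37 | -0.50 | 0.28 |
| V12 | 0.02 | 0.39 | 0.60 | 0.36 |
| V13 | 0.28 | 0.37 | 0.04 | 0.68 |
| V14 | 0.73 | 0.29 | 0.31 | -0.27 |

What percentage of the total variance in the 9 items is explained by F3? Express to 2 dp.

SS loadings for F3 = 0.22² + 0.45² + 0.02² + 0.61² + 0.78² + (-0.50)² + 0.60² + 0.04² + 0.31² = 1.9395
With 9 standardized items, total variance = 9. Proportion = 1.9395/9 = 0.2155 → 21.55%.

21.55%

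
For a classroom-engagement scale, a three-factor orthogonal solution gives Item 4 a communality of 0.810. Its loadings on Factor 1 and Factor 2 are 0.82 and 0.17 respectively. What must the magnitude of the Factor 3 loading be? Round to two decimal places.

Under orthogonal rotation h² = Σλ², so λ_Factor 3² = h² − (0.7013) = 0.810 − 0.7013 = 0.1087.
|λ| = √0.1087 = 0.3297.

0.33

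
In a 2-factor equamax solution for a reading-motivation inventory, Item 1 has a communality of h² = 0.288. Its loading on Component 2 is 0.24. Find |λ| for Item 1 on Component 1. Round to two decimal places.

0.48

Under orthogonal rotation h² = Σλ², so λ_Component 1² = h² − (0.0576) = 0.288 − 0.0576 = 0.2304.
|λ| = √0.2304 = 0.4800.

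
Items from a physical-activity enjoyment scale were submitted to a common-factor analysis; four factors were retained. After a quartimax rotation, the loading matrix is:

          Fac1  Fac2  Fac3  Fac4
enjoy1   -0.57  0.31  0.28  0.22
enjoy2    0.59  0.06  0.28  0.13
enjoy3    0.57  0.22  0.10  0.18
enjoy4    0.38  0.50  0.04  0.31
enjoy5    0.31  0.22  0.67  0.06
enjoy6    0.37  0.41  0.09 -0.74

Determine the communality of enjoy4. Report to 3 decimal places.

h² = 0.38² + 0.50² + 0.04² + 0.31² = 0.1444 + 0.2500 + 0.0016 + 0.0961 = 0.4921

0.492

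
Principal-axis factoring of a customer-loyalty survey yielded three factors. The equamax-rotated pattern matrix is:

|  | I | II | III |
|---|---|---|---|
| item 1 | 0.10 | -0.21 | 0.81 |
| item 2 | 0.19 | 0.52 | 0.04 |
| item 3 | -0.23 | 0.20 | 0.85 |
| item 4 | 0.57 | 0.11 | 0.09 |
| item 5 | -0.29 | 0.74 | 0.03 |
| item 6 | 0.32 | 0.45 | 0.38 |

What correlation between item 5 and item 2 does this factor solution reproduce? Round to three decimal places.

r̂ = Σ λ_i·λ_j across factors = (-0.29)(0.19) + (0.74)(0.52) + (0.03)(0.04)
  = -0.0551 +0.3848 +0.0012 = 0.3309

0.331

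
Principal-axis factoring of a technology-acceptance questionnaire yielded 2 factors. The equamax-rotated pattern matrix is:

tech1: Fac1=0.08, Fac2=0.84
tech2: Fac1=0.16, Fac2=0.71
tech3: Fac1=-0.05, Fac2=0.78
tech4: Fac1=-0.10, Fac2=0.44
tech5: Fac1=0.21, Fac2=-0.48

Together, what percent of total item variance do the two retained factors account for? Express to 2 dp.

46.61%

SS loadings by factor: 0.0886, 2.2421; total = 2.3307.
Total variance with 5 standardized items is 5, so the solution explains 2.3307/5 = 0.4661 = 46.61%.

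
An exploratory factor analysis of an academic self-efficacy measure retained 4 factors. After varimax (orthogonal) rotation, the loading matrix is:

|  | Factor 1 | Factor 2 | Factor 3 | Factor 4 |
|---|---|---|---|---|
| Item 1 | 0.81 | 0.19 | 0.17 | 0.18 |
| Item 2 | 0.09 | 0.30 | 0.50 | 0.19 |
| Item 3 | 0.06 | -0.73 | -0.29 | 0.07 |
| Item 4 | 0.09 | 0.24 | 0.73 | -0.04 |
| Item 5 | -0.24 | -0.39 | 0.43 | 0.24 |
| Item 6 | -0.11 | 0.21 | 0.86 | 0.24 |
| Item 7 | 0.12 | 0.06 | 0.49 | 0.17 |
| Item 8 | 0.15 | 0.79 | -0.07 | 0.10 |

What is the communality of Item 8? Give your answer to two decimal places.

0.66

h² = 0.15² + 0.79² + (-0.07)² + 0.10² = 0.0225 + 0.6241 + 0.0049 + 0.0100 = 0.6615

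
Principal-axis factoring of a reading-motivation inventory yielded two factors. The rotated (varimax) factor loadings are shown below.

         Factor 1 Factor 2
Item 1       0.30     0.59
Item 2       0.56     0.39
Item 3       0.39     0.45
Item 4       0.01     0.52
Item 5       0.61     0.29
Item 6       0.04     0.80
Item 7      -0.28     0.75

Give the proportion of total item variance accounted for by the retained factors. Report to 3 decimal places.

0.467

SS loadings by factor: 1.0079, 2.2597; total = 3.2676.
Total variance with 7 standardized items is 7, so the solution explains 3.2676/7 = 0.4668.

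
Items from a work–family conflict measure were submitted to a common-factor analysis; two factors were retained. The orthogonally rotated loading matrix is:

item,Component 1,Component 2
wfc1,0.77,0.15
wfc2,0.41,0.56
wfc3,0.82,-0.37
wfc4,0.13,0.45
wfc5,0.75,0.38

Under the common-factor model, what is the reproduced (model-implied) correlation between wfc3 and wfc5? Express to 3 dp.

0.474

r̂ = Σ λ_i·λ_j across factors = (0.82)(0.75) + (-0.37)(0.38)
  = +0.6150 -0.1406 = 0.4744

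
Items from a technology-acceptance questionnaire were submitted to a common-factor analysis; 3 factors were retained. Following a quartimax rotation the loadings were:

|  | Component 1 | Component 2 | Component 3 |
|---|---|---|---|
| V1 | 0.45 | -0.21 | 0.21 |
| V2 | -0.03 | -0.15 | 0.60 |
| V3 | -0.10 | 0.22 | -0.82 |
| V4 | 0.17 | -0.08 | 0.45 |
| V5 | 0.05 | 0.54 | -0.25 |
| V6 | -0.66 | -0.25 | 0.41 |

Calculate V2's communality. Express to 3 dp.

0.383

h² = (-0.03)² + (-0.15)² + 0.60² = 0.0009 + 0.0225 + 0.3600 = 0.3834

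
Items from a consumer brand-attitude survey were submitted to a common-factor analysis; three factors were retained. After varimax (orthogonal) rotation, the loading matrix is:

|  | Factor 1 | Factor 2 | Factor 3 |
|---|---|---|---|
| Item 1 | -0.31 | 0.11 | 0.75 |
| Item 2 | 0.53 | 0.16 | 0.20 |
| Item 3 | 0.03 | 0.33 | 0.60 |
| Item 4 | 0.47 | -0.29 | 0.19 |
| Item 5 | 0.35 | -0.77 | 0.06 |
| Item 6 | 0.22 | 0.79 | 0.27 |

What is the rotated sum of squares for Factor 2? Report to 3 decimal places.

1.448

SS loadings for Factor 2 = 0.11² + 0.16² + 0.33² + (-0.29)² + (-0.77)² + 0.79² = 0.0121 + 0.0256 + 0.1089 + 0.0841 + 0.5929 + 0.6241 = 1.4477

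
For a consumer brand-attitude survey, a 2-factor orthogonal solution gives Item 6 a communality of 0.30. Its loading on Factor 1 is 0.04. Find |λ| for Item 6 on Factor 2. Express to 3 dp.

0.546

Under orthogonal rotation h² = Σλ², so λ_Factor 2² = h² − (0.0016) = 0.30 − 0.0016 = 0.2984.
|λ| = √0.2984 = 0.5463.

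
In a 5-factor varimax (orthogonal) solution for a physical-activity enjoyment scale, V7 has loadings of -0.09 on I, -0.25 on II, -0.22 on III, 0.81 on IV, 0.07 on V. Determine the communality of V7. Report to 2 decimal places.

0.78

h² = (-0.09)² + (-0.25)² + (-0.22)² + 0.81² + 0.07² = 0.0081 + 0.0625 + 0.0484 + 0.6561 + 0.0049 = 0.7800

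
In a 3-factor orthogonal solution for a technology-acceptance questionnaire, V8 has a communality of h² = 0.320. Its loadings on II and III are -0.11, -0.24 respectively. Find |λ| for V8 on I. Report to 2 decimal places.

Under orthogonal rotation h² = Σλ², so λ_I² = h² − (0.0697) = 0.320 − 0.0697 = 0.2503.
|λ| = √0.2503 = 0.5003.

0.50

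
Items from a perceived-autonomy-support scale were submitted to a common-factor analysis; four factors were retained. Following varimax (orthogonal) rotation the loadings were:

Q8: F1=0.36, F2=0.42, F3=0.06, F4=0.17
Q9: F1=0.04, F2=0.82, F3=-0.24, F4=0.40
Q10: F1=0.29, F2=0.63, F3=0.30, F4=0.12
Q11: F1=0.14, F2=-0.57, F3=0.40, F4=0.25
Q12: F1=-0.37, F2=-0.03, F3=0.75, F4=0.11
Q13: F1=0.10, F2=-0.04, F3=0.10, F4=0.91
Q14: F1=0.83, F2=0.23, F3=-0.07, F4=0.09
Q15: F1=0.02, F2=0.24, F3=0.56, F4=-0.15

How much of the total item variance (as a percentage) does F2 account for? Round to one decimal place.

21.0%

SS loadings for F2 = 0.42² + 0.82² + 0.63² + (-0.57)² + (-0.03)² + (-0.04)² + 0.23² + 0.24² = 1.6836
With 8 standardized items, total variance = 8. Proportion = 1.6836/8 = 0.2104 → 21.04%.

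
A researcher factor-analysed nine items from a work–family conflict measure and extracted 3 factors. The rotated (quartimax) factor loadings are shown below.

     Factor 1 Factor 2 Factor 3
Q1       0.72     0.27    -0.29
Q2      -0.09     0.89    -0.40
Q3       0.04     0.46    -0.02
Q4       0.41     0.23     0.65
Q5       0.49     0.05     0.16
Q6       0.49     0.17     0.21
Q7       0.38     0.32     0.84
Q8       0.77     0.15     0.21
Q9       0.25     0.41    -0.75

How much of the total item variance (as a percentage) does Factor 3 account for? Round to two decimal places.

SS loadings for Factor 3 = (-0.29)² + (-0.40)² + (-0.02)² + 0.65² + 0.16² + 0.21² + 0.84² + 0.21² + (-0.75)² = 2.0489
With 9 standardized items, total variance = 9. Proportion = 2.0489/9 = 0.2277 → 22.77%.

22.77%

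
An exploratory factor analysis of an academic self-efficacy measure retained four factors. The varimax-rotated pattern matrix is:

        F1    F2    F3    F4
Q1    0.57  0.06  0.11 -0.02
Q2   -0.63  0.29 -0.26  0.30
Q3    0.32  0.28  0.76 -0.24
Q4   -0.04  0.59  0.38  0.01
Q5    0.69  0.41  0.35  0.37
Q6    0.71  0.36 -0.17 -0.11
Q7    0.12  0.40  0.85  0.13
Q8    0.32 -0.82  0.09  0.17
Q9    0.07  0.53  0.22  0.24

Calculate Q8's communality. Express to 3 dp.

h² = 0.32² + (-0.82)² + 0.09² + 0.17² = 0.1024 + 0.6724 + 0.0081 + 0.0289 = 0.8118

0.812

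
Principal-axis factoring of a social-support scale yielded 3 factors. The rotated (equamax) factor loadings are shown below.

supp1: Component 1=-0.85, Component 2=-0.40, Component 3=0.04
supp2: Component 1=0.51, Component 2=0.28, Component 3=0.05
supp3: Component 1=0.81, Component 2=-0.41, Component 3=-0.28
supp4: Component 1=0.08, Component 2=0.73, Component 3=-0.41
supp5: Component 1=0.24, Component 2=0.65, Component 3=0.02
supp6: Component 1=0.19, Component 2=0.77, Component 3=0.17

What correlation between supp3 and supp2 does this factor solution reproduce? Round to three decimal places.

r̂ = Σ λ_i·λ_j across factors = (0.81)(0.51) + (-0.41)(0.28) + (-0.28)(0.05)
  = +0.4131 -0.1148 -0.0140 = 0.2843

0.284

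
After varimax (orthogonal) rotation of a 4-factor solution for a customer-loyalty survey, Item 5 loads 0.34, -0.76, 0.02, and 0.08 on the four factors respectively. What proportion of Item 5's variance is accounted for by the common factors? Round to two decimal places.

0.70

h² = 0.34² + (-0.76)² + 0.02² + 0.08² = 0.1156 + 0.5776 + 0.0004 + 0.0064 = 0.7000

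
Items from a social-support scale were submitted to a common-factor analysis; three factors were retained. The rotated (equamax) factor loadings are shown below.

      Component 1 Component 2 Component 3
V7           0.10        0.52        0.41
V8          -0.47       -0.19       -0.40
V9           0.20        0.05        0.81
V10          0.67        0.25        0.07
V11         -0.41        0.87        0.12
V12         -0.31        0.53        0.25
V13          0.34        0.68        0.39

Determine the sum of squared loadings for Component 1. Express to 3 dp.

SS loadings for Component 1 = 0.10² + (-0.47)² + 0.20² + 0.67² + (-0.41)² + (-0.31)² + 0.34² = 0.0100 + 0.2209 + 0.0400 + 0.4489 + 0.1681 + 0.0961 + 0.1156 = 1.0996

1.100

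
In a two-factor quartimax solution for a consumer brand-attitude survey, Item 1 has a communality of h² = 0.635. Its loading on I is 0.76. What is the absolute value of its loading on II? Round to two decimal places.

0.24

Under orthogonal rotation h² = Σλ², so λ_II² = h² − (0.5776) = 0.635 − 0.5776 = 0.0574.
|λ| = √0.0574 = 0.2396.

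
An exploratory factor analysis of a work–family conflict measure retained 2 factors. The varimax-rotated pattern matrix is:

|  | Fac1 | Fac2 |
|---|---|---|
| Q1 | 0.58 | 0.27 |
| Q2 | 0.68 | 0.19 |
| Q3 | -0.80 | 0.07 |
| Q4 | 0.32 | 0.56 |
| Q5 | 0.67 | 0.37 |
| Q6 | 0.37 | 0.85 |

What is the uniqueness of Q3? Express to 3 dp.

h² = (-0.80)² + 0.07² = 0.6400 + 0.0049 = 0.6449
Uniqueness u² = 1 − h² = 1 − 0.6449 = 0.3551

0.355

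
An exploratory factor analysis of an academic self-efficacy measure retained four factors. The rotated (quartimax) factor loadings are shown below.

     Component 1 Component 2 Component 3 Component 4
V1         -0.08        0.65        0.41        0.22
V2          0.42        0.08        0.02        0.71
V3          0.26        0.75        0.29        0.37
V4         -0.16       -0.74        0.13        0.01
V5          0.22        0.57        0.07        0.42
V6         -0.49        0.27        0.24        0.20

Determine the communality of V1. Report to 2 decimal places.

0.65

h² = (-0.08)² + 0.65² + 0.41² + 0.22² = 0.0064 + 0.4225 + 0.1681 + 0.0484 = 0.6454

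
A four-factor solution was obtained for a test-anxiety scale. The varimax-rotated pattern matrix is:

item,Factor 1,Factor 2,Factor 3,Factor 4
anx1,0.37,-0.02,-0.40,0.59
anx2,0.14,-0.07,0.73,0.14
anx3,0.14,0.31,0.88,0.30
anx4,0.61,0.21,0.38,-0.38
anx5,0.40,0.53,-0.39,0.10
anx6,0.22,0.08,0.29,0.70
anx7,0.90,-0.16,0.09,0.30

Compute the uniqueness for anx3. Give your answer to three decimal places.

0.020

h² = 0.14² + 0.31² + 0.88² + 0.30² = 0.0196 + 0.0961 + 0.7744 + 0.0900 = 0.9801
Uniqueness u² = 1 − h² = 1 − 0.9801 = 0.0199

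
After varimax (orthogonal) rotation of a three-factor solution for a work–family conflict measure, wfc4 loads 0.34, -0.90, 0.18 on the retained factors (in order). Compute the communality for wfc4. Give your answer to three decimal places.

0.958

h² = 0.34² + (-0.90)² + 0.18² = 0.1156 + 0.8100 + 0.0324 = 0.9580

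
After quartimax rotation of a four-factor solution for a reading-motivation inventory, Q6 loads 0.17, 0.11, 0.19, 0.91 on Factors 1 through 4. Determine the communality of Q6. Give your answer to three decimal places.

h² = 0.17² + 0.11² + 0.19² + 0.91² = 0.0289 + 0.0121 + 0.0361 + 0.8281 = 0.9052

0.905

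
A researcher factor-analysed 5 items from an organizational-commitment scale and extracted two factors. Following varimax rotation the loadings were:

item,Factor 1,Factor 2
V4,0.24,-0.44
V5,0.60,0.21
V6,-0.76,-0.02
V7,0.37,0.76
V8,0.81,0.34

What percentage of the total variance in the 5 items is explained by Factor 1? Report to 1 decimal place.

35.8%

SS loadings for Factor 1 = 0.24² + 0.60² + (-0.76)² + 0.37² + 0.81² = 1.7882
With 5 standardized items, total variance = 5. Proportion = 1.7882/5 = 0.3576 → 35.76%.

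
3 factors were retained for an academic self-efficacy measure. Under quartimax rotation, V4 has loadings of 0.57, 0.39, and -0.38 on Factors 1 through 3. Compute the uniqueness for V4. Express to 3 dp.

0.379

h² = 0.57² + 0.39² + (-0.38)² = 0.3249 + 0.1521 + 0.1444 = 0.6214
Uniqueness u² = 1 − h² = 1 − 0.6214 = 0.3786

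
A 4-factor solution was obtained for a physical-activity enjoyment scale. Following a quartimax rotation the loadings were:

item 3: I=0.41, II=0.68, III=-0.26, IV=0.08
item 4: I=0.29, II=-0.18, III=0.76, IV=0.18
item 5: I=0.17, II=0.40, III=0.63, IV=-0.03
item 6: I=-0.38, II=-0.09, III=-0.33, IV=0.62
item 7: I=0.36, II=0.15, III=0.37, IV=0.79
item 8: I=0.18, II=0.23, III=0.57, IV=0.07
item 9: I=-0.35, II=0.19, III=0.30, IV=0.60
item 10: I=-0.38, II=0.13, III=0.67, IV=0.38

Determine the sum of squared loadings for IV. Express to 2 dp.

1.56

SS loadings for IV = 0.08² + 0.18² + (-0.03)² + 0.62² + 0.79² + 0.07² + 0.60² + 0.38² = 0.0064 + 0.0324 + 0.0009 + 0.3844 + 0.6241 + 0.0049 + 0.3600 + 0.1444 = 1.5575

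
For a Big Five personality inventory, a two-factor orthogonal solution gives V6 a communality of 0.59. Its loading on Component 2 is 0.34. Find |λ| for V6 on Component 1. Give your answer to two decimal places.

Under orthogonal rotation h² = Σλ², so λ_Component 1² = h² − (0.1156) = 0.59 − 0.1156 = 0.4744.
|λ| = √0.4744 = 0.6888.

0.69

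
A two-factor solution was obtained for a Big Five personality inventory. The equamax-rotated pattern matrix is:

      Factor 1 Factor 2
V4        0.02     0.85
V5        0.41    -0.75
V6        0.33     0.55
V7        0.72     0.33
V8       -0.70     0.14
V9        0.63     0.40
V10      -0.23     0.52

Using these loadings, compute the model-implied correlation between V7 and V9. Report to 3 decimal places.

0.586

r̂ = Σ λ_i·λ_j across factors = (0.72)(0.63) + (0.33)(0.40)
  = +0.4536 +0.1320 = 0.5856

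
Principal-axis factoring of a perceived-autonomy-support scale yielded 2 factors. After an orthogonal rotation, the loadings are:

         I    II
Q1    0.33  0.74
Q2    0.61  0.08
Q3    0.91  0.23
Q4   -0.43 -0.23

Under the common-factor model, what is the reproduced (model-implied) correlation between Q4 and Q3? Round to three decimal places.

r̂ = Σ λ_i·λ_j across factors = (-0.43)(0.91) + (-0.23)(0.23)
  = -0.3913 -0.0529 = -0.4442

-0.444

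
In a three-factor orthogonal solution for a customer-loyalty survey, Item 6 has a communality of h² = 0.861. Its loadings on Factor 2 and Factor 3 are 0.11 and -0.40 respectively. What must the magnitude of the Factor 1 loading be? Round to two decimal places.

0.83

Under orthogonal rotation h² = Σλ², so λ_Factor 1² = h² − (0.1721) = 0.861 − 0.1721 = 0.6889.
|λ| = √0.6889 = 0.8300.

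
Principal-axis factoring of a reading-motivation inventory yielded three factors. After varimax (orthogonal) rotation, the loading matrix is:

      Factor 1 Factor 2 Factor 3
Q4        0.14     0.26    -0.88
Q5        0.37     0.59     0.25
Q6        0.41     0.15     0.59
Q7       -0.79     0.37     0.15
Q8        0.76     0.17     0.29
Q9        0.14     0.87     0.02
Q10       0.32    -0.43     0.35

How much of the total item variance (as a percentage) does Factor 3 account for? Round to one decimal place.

20.2%

SS loadings for Factor 3 = (-0.88)² + 0.25² + 0.59² + 0.15² + 0.29² + 0.02² + 0.35² = 1.4145
With 7 standardized items, total variance = 7. Proportion = 1.4145/7 = 0.2021 → 20.21%.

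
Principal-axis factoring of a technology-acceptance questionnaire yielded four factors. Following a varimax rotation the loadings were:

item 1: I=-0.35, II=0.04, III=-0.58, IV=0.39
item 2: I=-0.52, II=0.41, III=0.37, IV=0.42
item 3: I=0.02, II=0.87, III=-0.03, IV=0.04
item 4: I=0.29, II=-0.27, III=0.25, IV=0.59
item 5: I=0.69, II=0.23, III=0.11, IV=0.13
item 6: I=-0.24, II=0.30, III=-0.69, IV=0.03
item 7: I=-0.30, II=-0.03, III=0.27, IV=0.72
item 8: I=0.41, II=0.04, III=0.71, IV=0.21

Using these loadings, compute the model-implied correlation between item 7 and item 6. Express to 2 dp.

r̂ = Σ λ_i·λ_j across factors = (-0.30)(-0.24) + (-0.03)(0.30) + (0.27)(-0.69) + (0.72)(0.03)
  = +0.0720 -0.0090 -0.1863 +0.0216 = -0.1017

-0.10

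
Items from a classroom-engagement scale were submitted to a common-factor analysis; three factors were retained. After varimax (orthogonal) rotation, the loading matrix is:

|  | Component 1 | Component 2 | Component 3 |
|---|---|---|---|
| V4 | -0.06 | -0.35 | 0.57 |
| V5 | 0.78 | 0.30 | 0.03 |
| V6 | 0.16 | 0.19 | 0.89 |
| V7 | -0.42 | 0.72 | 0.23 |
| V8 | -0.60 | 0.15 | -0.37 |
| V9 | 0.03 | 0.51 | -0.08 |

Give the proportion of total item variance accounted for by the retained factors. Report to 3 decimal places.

0.590

Communalities: 0.4510, 0.6993, 0.8538, 0.7477, 0.5194, 0.2674; Σh² = 3.5386.
Total variance with 6 standardized items is 6, so the solution explains 3.5386/6 = 0.5898.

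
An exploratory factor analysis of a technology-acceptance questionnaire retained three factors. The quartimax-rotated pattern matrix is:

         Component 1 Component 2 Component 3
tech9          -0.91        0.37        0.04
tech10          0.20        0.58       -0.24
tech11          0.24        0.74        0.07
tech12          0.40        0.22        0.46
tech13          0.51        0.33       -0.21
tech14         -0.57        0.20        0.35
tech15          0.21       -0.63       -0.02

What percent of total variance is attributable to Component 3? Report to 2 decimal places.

SS loadings for Component 3 = 0.04² + (-0.24)² + 0.07² + 0.46² + (-0.21)² + 0.35² + (-0.02)² = 0.4427
With 7 standardized items, total variance = 7. Proportion = 0.4427/7 = 0.0632 → 6.32%.

6.32%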